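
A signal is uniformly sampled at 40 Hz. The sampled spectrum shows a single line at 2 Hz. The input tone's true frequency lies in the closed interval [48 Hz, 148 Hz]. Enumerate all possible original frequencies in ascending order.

Frequencies that alias to 2 Hz are k·fs ± 2 Hz for integer k ≥ 0.
k=0: 2 Hz.
k=1: 38 Hz, 42 Hz.
k=2: 78 Hz, 82 Hz.
k=3: 118 Hz, 122 Hz.
k=4: 158 Hz, 162 Hz.
Within [48 Hz, 148 Hz]: 78 Hz, 82 Hz, 118 Hz, 122 Hz.

78 Hz, 82 Hz, 118 Hz, 122 Hz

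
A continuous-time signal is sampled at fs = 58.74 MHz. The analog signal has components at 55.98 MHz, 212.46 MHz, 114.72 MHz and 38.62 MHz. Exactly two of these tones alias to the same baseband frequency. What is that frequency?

fs/2 = 29.37 MHz.
55.98 MHz > fs/2 = 29.37 MHz, folds to fs − 55.98 MHz = 2.76 MHz.
212.46 MHz mod fs = 36.24 MHz.
36.24 MHz > fs/2 = 29.37 MHz, folds to fs − 36.24 MHz = 22.5 MHz.
114.72 MHz mod fs = 55.98 MHz.
55.98 MHz > fs/2 = 29.37 MHz, folds to fs − 55.98 MHz = 2.76 MHz.
38.62 MHz > fs/2 = 29.37 MHz, folds to fs − 38.62 MHz = 20.12 MHz.
55.98 MHz and 114.72 MHz both map to 2.76 MHz.

2.76 MHz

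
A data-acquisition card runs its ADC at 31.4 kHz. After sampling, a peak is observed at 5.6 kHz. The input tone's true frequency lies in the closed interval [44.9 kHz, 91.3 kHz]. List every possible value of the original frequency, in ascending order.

Frequencies that alias to 5.6 kHz are k·fs ± 5.6 kHz for integer k ≥ 0.
k=0: 5.6 kHz.
k=1: 25.8 kHz, 37 kHz.
k=2: 57.2 kHz, 68.4 kHz.
k=3: 88.6 kHz, 99.8 kHz.
k=4: 120 kHz, 131.2 kHz.
Within [44.9 kHz, 91.3 kHz]: 57.2 kHz, 68.4 kHz, 88.6 kHz.

57.2 kHz, 68.4 kHz, 88.6 kHz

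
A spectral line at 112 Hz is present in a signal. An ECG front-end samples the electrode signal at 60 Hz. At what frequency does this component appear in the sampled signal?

112 Hz mod fs = 52 Hz.
52 Hz > fs/2 = 30 Hz, folds to fs − 52 Hz = 8 Hz.

8 Hz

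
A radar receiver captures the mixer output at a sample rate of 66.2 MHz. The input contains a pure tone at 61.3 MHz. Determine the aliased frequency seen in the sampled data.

61.3 MHz > fs/2 = 33.1 MHz, folds to fs − 61.3 MHz = 4.9 MHz.

4.9 MHz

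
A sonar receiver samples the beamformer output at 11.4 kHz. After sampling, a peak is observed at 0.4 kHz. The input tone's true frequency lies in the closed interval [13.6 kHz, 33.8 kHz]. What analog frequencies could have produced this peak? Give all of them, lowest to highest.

Frequencies that alias to 0.4 kHz are k·fs ± 0.4 kHz for integer k ≥ 0.
k=0: 0.4 kHz.
k=1: 11 kHz, 11.8 kHz.
k=2: 22.4 kHz, 23.2 kHz.
k=3: 33.8 kHz, 34.6 kHz.
k=4: 45.2 kHz, 46 kHz.
Within [13.6 kHz, 33.8 kHz]: 22.4 kHz, 23.2 kHz, 33.8 kHz.

22.4 kHz, 23.2 kHz, 33.8 kHz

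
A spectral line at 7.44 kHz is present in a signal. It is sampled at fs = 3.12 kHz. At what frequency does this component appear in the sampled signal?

7.44 kHz mod fs = 1.2 kHz.
1.2 kHz ≤ fs/2 = 1.56 kHz, appears at 1.2 kHz.

1.2 kHz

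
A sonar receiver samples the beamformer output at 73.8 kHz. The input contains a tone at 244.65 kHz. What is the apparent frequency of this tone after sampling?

244.65 kHz mod fs = 23.25 kHz.
23.25 kHz ≤ fs/2 = 36.9 kHz, appears at 23.25 kHz.

23.25 kHz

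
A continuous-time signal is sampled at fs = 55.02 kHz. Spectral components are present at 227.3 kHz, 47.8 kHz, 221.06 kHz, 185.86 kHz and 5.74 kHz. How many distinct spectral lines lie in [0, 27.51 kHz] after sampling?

fs/2 = 27.51 kHz.
227.3 kHz mod fs = 7.22 kHz.
7.22 kHz ≤ fs/2 = 27.51 kHz, appears at 7.22 kHz.
47.8 kHz > fs/2 = 27.51 kHz, folds to fs − 47.8 kHz = 7.22 kHz.
221.06 kHz mod fs = 0.98 kHz.
0.98 kHz ≤ fs/2 = 27.51 kHz, appears at 0.98 kHz.
185.86 kHz mod fs = 20.8 kHz.
20.8 kHz ≤ fs/2 = 27.51 kHz, appears at 20.8 kHz.
5.74 kHz ≤ fs/2 = 27.51 kHz, passes unchanged.
Distinct values: {0.98 kHz, 5.74 kHz, 7.22 kHz, 20.8 kHz} → 4.

4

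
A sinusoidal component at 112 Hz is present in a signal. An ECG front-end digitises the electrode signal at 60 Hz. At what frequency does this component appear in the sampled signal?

8 Hz

112 Hz mod fs = 52 Hz.
52 Hz > fs/2 = 30 Hz, folds to fs − 52 Hz = 8 Hz.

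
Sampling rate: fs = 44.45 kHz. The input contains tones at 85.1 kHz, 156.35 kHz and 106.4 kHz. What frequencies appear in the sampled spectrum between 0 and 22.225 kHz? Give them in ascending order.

3.8 kHz, 17.5 kHz, 21.45 kHz

fs/2 = 22.225 kHz.
85.1 kHz mod fs = 40.65 kHz.
40.65 kHz > fs/2 = 22.225 kHz, folds to fs − 40.65 kHz = 3.8 kHz.
156.35 kHz mod fs = 23 kHz.
23 kHz > fs/2 = 22.225 kHz, folds to fs − 23 kHz = 21.45 kHz.
106.4 kHz mod fs = 17.5 kHz.
17.5 kHz ≤ fs/2 = 22.225 kHz, appears at 17.5 kHz.
Distinct values: {3.8 kHz, 17.5 kHz, 21.45 kHz}.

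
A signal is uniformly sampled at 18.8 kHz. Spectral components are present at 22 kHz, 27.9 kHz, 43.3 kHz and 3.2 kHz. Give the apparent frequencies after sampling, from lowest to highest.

3.2 kHz, 5.7 kHz, 9.1 kHz

fs/2 = 9.4 kHz.
22 kHz mod fs = 3.2 kHz.
3.2 kHz ≤ fs/2 = 9.4 kHz, appears at 3.2 kHz.
27.9 kHz mod fs = 9.1 kHz.
9.1 kHz ≤ fs/2 = 9.4 kHz, appears at 9.1 kHz.
43.3 kHz mod fs = 5.7 kHz.
5.7 kHz ≤ fs/2 = 9.4 kHz, appears at 5.7 kHz.
3.2 kHz ≤ fs/2 = 9.4 kHz, passes unchanged.
Distinct values: {3.2 kHz, 5.7 kHz, 9.1 kHz}.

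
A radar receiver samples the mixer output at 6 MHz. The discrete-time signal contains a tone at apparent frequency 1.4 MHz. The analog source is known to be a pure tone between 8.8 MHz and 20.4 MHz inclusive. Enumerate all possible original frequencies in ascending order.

Frequencies that alias to 1.4 MHz are k·fs ± 1.4 MHz for integer k ≥ 0.
k=0: 1.4 MHz.
k=1: 4.6 MHz, 7.4 MHz.
k=2: 10.6 MHz, 13.4 MHz.
k=3: 16.6 MHz, 19.4 MHz.
k=4: 22.6 MHz, 25.4 MHz.
Within [8.8 MHz, 20.4 MHz]: 10.6 MHz, 13.4 MHz, 16.6 MHz, 19.4 MHz.

10.6 MHz, 13.4 MHz, 16.6 MHz, 19.4 MHz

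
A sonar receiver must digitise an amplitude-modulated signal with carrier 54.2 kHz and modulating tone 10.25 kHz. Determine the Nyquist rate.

128.9 kHz

AM sidebands sit at fc ± fm = 43.95 kHz and 64.45 kHz.
Highest-frequency component: 64.45 kHz.
Nyquist rate = 2 × 64.45 kHz = 128.9 kHz.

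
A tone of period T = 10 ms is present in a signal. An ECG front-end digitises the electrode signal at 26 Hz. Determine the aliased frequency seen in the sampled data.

T = 10 ms → f = 1/T = 100 Hz.
100 Hz mod fs = 22 Hz.
22 Hz > fs/2 = 13 Hz, folds to fs − 22 Hz = 4 Hz.

4 Hz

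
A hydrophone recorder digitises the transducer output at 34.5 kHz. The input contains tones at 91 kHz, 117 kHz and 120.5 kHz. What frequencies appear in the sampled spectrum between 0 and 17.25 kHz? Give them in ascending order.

12.5 kHz, 13.5 kHz, 17 kHz

fs/2 = 17.25 kHz.
91 kHz mod fs = 22 kHz.
22 kHz > fs/2 = 17.25 kHz, folds to fs − 22 kHz = 12.5 kHz.
117 kHz mod fs = 13.5 kHz.
13.5 kHz ≤ fs/2 = 17.25 kHz, appears at 13.5 kHz.
120.5 kHz mod fs = 17 kHz.
17 kHz ≤ fs/2 = 17.25 kHz, appears at 17 kHz.
Distinct values: {12.5 kHz, 13.5 kHz, 17 kHz}.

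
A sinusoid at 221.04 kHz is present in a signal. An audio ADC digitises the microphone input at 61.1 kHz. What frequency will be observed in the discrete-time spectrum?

23.36 kHz

221.04 kHz mod fs = 37.74 kHz.
37.74 kHz > fs/2 = 30.55 kHz, folds to fs − 37.74 kHz = 23.36 kHz.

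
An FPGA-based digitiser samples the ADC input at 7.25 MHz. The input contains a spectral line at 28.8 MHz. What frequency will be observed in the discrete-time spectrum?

28.8 MHz mod fs = 7.05 MHz.
7.05 MHz > fs/2 = 3.625 MHz, folds to fs − 7.05 MHz = 0.2 MHz.

0.2 MHz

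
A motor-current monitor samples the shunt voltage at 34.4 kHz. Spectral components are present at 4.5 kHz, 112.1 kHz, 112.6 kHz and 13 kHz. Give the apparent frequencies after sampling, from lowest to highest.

fs/2 = 17.2 kHz.
4.5 kHz ≤ fs/2 = 17.2 kHz, passes unchanged.
112.1 kHz mod fs = 8.9 kHz.
8.9 kHz ≤ fs/2 = 17.2 kHz, appears at 8.9 kHz.
112.6 kHz mod fs = 9.4 kHz.
9.4 kHz ≤ fs/2 = 17.2 kHz, appears at 9.4 kHz.
13 kHz ≤ fs/2 = 17.2 kHz, passes unchanged.
Distinct values: {4.5 kHz, 8.9 kHz, 9.4 kHz, 13 kHz}.

4.5 kHz, 8.9 kHz, 9.4 kHz, 13 kHz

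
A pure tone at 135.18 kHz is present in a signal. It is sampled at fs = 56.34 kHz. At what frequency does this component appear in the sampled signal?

135.18 kHz mod fs = 22.5 kHz.
22.5 kHz ≤ fs/2 = 28.17 kHz, appears at 22.5 kHz.

22.5 kHz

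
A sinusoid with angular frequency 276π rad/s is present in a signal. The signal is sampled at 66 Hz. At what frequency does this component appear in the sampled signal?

6 Hz

ω = 276π rad/s → f = ω/(2π) = 138 Hz.
138 Hz mod fs = 6 Hz.
6 Hz ≤ fs/2 = 33 Hz, appears at 6 Hz.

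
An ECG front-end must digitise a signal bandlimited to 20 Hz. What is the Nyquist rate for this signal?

40 Hz

Nyquist rate = 2 × 20 Hz = 40 Hz.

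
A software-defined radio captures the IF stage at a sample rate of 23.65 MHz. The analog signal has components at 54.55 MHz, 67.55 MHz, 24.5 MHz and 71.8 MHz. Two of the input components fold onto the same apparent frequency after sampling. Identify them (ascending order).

24.5 MHz, 71.8 MHz

fs/2 = 11.825 MHz.
54.55 MHz mod fs = 7.25 MHz.
7.25 MHz ≤ fs/2 = 11.825 MHz, appears at 7.25 MHz.
67.55 MHz mod fs = 20.25 MHz.
20.25 MHz > fs/2 = 11.825 MHz, folds to fs − 20.25 MHz = 3.4 MHz.
24.5 MHz mod fs = 0.85 MHz.
0.85 MHz ≤ fs/2 = 11.825 MHz, appears at 0.85 MHz.
71.8 MHz mod fs = 0.85 MHz.
0.85 MHz ≤ fs/2 = 11.825 MHz, appears at 0.85 MHz.
24.5 MHz and 71.8 MHz both map to 0.85 MHz.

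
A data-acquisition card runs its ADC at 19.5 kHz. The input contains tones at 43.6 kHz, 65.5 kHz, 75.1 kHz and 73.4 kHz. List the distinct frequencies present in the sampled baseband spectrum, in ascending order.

2.9 kHz, 4.6 kHz, 7 kHz

fs/2 = 9.75 kHz.
43.6 kHz mod fs = 4.6 kHz.
4.6 kHz ≤ fs/2 = 9.75 kHz, appears at 4.6 kHz.
65.5 kHz mod fs = 7 kHz.
7 kHz ≤ fs/2 = 9.75 kHz, appears at 7 kHz.
75.1 kHz mod fs = 16.6 kHz.
16.6 kHz > fs/2 = 9.75 kHz, folds to fs − 16.6 kHz = 2.9 kHz.
73.4 kHz mod fs = 14.9 kHz.
14.9 kHz > fs/2 = 9.75 kHz, folds to fs − 14.9 kHz = 4.6 kHz.
Distinct values: {2.9 kHz, 4.6 kHz, 7 kHz}.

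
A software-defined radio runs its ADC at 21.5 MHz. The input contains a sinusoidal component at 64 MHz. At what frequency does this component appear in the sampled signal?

0.5 MHz

64 MHz mod fs = 21 MHz.
21 MHz > fs/2 = 10.75 MHz, folds to fs − 21 MHz = 0.5 MHz.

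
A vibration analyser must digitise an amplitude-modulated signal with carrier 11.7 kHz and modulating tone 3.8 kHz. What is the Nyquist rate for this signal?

AM sidebands sit at fc ± fm = 7.9 kHz and 15.5 kHz.
Highest-frequency component: 15.5 kHz.
Nyquist rate = 2 × 15.5 kHz = 31 kHz.

31 kHz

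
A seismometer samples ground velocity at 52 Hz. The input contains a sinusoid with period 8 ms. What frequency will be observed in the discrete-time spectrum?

T = 8 ms → f = 1/T = 125 Hz.
125 Hz mod fs = 21 Hz.
21 Hz ≤ fs/2 = 26 Hz, appears at 21 Hz.

21 Hz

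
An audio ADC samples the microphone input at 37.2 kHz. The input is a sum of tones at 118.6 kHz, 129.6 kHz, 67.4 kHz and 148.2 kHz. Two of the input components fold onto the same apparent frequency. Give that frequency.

7 kHz

fs/2 = 18.6 kHz.
118.6 kHz mod fs = 7 kHz.
7 kHz ≤ fs/2 = 18.6 kHz, appears at 7 kHz.
129.6 kHz mod fs = 18 kHz.
18 kHz ≤ fs/2 = 18.6 kHz, appears at 18 kHz.
67.4 kHz mod fs = 30.2 kHz.
30.2 kHz > fs/2 = 18.6 kHz, folds to fs − 30.2 kHz = 7 kHz.
148.2 kHz mod fs = 36.6 kHz.
36.6 kHz > fs/2 = 18.6 kHz, folds to fs − 36.6 kHz = 0.6 kHz.
67.4 kHz and 118.6 kHz both map to 7 kHz.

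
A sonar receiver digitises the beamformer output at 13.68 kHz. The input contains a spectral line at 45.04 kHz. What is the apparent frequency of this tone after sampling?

45.04 kHz mod fs = 4 kHz.
4 kHz ≤ fs/2 = 6.84 kHz, appears at 4 kHz.

4 kHz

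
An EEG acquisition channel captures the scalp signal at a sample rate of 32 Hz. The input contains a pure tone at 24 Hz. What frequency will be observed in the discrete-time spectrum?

8 Hz

24 Hz > fs/2 = 16 Hz, folds to fs − 24 Hz = 8 Hz.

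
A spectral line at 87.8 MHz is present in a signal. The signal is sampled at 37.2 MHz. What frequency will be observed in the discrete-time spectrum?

13.4 MHz

87.8 MHz mod fs = 13.4 MHz.
13.4 MHz ≤ fs/2 = 18.6 MHz, appears at 13.4 MHz.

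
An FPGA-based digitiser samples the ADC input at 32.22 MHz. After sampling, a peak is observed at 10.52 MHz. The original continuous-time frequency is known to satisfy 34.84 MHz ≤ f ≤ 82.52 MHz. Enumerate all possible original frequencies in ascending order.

42.74 MHz, 53.92 MHz, 74.96 MHz

Frequencies that alias to 10.52 MHz are k·fs ± 10.52 MHz for integer k ≥ 0.
k=0: 10.52 MHz.
k=1: 21.7 MHz, 42.74 MHz.
k=2: 53.92 MHz, 74.96 MHz.
k=3: 86.14 MHz, 107.18 MHz.
Within [34.84 MHz, 82.52 MHz]: 42.74 MHz, 53.92 MHz, 74.96 MHz.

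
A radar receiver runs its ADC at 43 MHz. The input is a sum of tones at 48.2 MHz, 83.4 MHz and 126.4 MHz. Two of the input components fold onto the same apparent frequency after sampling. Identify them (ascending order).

fs/2 = 21.5 MHz.
48.2 MHz mod fs = 5.2 MHz.
5.2 MHz ≤ fs/2 = 21.5 MHz, appears at 5.2 MHz.
83.4 MHz mod fs = 40.4 MHz.
40.4 MHz > fs/2 = 21.5 MHz, folds to fs − 40.4 MHz = 2.6 MHz.
126.4 MHz mod fs = 40.4 MHz.
40.4 MHz > fs/2 = 21.5 MHz, folds to fs − 40.4 MHz = 2.6 MHz.
83.4 MHz and 126.4 MHz both map to 2.6 MHz.

83.4 MHz, 126.4 MHz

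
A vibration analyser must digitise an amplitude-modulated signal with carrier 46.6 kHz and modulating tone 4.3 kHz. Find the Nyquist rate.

AM sidebands sit at fc ± fm = 42.3 kHz and 50.9 kHz.
Highest-frequency component: 50.9 kHz.
Nyquist rate = 2 × 50.9 kHz = 101.8 kHz.

101.8 kHz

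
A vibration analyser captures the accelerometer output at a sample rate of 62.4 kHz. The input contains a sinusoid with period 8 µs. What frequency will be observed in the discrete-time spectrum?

0.2 kHz

T = 8 µs → f = 1/T = 125 kHz.
125 kHz mod fs = 0.2 kHz.
0.2 kHz ≤ fs/2 = 31.2 kHz, appears at 0.2 kHz.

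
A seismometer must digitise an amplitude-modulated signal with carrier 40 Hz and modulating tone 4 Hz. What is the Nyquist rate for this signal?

AM sidebands sit at fc ± fm = 36 Hz and 44 Hz.
Highest-frequency component: 44 Hz.
Nyquist rate = 2 × 44 Hz = 88 Hz.

88 Hz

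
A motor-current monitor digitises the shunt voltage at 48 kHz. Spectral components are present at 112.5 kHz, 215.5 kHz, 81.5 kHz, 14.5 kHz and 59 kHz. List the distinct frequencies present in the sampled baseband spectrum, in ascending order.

11 kHz, 14.5 kHz, 16.5 kHz, 23.5 kHz

fs/2 = 24 kHz.
112.5 kHz mod fs = 16.5 kHz.
16.5 kHz ≤ fs/2 = 24 kHz, appears at 16.5 kHz.
215.5 kHz mod fs = 23.5 kHz.
23.5 kHz ≤ fs/2 = 24 kHz, appears at 23.5 kHz.
81.5 kHz mod fs = 33.5 kHz.
33.5 kHz > fs/2 = 24 kHz, folds to fs − 33.5 kHz = 14.5 kHz.
14.5 kHz ≤ fs/2 = 24 kHz, passes unchanged.
59 kHz mod fs = 11 kHz.
11 kHz ≤ fs/2 = 24 kHz, appears at 11 kHz.
Distinct values: {11 kHz, 14.5 kHz, 16.5 kHz, 23.5 kHz}.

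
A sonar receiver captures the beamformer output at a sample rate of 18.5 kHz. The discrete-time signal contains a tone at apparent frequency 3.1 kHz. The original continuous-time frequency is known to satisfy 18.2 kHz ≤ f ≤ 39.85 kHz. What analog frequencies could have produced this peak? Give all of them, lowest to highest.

Frequencies that alias to 3.1 kHz are k·fs ± 3.1 kHz for integer k ≥ 0.
k=0: 3.1 kHz.
k=1: 15.4 kHz, 21.6 kHz.
k=2: 33.9 kHz, 40.1 kHz.
k=3: 52.4 kHz, 58.6 kHz.
Within [18.2 kHz, 39.85 kHz]: 21.6 kHz, 33.9 kHz.

21.6 kHz, 33.9 kHz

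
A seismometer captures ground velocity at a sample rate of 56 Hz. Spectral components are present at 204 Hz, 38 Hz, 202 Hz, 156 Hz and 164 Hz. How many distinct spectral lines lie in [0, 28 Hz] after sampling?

5

fs/2 = 28 Hz.
204 Hz mod fs = 36 Hz.
36 Hz > fs/2 = 28 Hz, folds to fs − 36 Hz = 20 Hz.
38 Hz > fs/2 = 28 Hz, folds to fs − 38 Hz = 18 Hz.
202 Hz mod fs = 34 Hz.
34 Hz > fs/2 = 28 Hz, folds to fs − 34 Hz = 22 Hz.
156 Hz mod fs = 44 Hz.
44 Hz > fs/2 = 28 Hz, folds to fs − 44 Hz = 12 Hz.
164 Hz mod fs = 52 Hz.
52 Hz > fs/2 = 28 Hz, folds to fs − 52 Hz = 4 Hz.
Distinct values: {4 Hz, 12 Hz, 18 Hz, 20 Hz, 22 Hz} → 5.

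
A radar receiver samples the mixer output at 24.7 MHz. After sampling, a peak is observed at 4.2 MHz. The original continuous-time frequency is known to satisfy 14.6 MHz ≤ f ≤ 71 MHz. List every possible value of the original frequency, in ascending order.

20.5 MHz, 28.9 MHz, 45.2 MHz, 53.6 MHz, 69.9 MHz

Frequencies that alias to 4.2 MHz are k·fs ± 4.2 MHz for integer k ≥ 0.
k=0: 4.2 MHz.
k=1: 20.5 MHz, 28.9 MHz.
k=2: 45.2 MHz, 53.6 MHz.
k=3: 69.9 MHz, 78.3 MHz.
k=4: 94.6 MHz, 103 MHz.
Within [14.6 MHz, 71 MHz]: 20.5 MHz, 28.9 MHz, 45.2 MHz, 53.6 MHz, 69.9 MHz.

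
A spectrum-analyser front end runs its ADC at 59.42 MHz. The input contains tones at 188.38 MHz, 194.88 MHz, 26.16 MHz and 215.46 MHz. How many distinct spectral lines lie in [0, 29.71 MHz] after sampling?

fs/2 = 29.71 MHz.
188.38 MHz mod fs = 10.12 MHz.
10.12 MHz ≤ fs/2 = 29.71 MHz, appears at 10.12 MHz.
194.88 MHz mod fs = 16.62 MHz.
16.62 MHz ≤ fs/2 = 29.71 MHz, appears at 16.62 MHz.
26.16 MHz ≤ fs/2 = 29.71 MHz, passes unchanged.
215.46 MHz mod fs = 37.2 MHz.
37.2 MHz > fs/2 = 29.71 MHz, folds to fs − 37.2 MHz = 22.22 MHz.
Distinct values: {10.12 MHz, 16.62 MHz, 22.22 MHz, 26.16 MHz} → 4.

4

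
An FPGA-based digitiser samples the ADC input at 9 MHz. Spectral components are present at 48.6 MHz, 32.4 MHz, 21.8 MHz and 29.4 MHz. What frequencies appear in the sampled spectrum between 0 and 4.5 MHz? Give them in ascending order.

fs/2 = 4.5 MHz.
48.6 MHz mod fs = 3.6 MHz.
3.6 MHz ≤ fs/2 = 4.5 MHz, appears at 3.6 MHz.
32.4 MHz mod fs = 5.4 MHz.
5.4 MHz > fs/2 = 4.5 MHz, folds to fs − 5.4 MHz = 3.6 MHz.
21.8 MHz mod fs = 3.8 MHz.
3.8 MHz ≤ fs/2 = 4.5 MHz, appears at 3.8 MHz.
29.4 MHz mod fs = 2.4 MHz.
2.4 MHz ≤ fs/2 = 4.5 MHz, appears at 2.4 MHz.
Distinct values: {2.4 MHz, 3.6 MHz, 3.8 MHz}.

2.4 MHz, 3.6 MHz, 3.8 MHz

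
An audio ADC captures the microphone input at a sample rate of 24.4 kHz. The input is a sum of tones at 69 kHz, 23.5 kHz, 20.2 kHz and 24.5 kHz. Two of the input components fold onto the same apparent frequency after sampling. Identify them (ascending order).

fs/2 = 12.2 kHz.
69 kHz mod fs = 20.2 kHz.
20.2 kHz > fs/2 = 12.2 kHz, folds to fs − 20.2 kHz = 4.2 kHz.
23.5 kHz > fs/2 = 12.2 kHz, folds to fs − 23.5 kHz = 0.9 kHz.
20.2 kHz > fs/2 = 12.2 kHz, folds to fs − 20.2 kHz = 4.2 kHz.
24.5 kHz mod fs = 0.1 kHz.
0.1 kHz ≤ fs/2 = 12.2 kHz, appears at 0.1 kHz.
20.2 kHz and 69 kHz both map to 4.2 kHz.

20.2 kHz, 69 kHz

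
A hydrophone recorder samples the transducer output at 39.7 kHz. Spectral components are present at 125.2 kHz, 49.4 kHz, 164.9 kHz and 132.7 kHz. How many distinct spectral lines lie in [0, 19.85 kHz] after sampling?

3

fs/2 = 19.85 kHz.
125.2 kHz mod fs = 6.1 kHz.
6.1 kHz ≤ fs/2 = 19.85 kHz, appears at 6.1 kHz.
49.4 kHz mod fs = 9.7 kHz.
9.7 kHz ≤ fs/2 = 19.85 kHz, appears at 9.7 kHz.
164.9 kHz mod fs = 6.1 kHz.
6.1 kHz ≤ fs/2 = 19.85 kHz, appears at 6.1 kHz.
132.7 kHz mod fs = 13.6 kHz.
13.6 kHz ≤ fs/2 = 19.85 kHz, appears at 13.6 kHz.
Distinct values: {6.1 kHz, 9.7 kHz, 13.6 kHz} → 3.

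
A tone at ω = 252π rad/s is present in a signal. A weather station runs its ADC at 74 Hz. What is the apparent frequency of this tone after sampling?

22 Hz

ω = 252π rad/s → f = ω/(2π) = 126 Hz.
126 Hz mod fs = 52 Hz.
52 Hz > fs/2 = 37 Hz, folds to fs − 52 Hz = 22 Hz.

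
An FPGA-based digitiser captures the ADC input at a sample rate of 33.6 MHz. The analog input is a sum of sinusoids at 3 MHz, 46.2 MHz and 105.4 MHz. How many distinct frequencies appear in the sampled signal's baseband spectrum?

fs/2 = 16.8 MHz.
3 MHz ≤ fs/2 = 16.8 MHz, passes unchanged.
46.2 MHz mod fs = 12.6 MHz.
12.6 MHz ≤ fs/2 = 16.8 MHz, appears at 12.6 MHz.
105.4 MHz mod fs = 4.6 MHz.
4.6 MHz ≤ fs/2 = 16.8 MHz, appears at 4.6 MHz.
Distinct values: {3 MHz, 4.6 MHz, 12.6 MHz} → 3.

3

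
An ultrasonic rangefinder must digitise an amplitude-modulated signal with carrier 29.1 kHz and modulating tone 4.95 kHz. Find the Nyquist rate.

68.1 kHz

AM sidebands sit at fc ± fm = 24.15 kHz and 34.05 kHz.
Highest-frequency component: 34.05 kHz.
Nyquist rate = 2 × 34.05 kHz = 68.1 kHz.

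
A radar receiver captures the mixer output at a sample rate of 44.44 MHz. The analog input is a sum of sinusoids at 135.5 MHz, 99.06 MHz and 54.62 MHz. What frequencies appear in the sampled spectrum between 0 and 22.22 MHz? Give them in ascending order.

fs/2 = 22.22 MHz.
135.5 MHz mod fs = 2.18 MHz.
2.18 MHz ≤ fs/2 = 22.22 MHz, appears at 2.18 MHz.
99.06 MHz mod fs = 10.18 MHz.
10.18 MHz ≤ fs/2 = 22.22 MHz, appears at 10.18 MHz.
54.62 MHz mod fs = 10.18 MHz.
10.18 MHz ≤ fs/2 = 22.22 MHz, appears at 10.18 MHz.
Distinct values: {2.18 MHz, 10.18 MHz}.

2.18 MHz, 10.18 MHz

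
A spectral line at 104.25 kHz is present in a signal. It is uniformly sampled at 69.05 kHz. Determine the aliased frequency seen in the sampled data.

104.25 kHz mod fs = 35.2 kHz.
35.2 kHz > fs/2 = 34.525 kHz, folds to fs − 35.2 kHz = 33.85 kHz.

33.85 kHz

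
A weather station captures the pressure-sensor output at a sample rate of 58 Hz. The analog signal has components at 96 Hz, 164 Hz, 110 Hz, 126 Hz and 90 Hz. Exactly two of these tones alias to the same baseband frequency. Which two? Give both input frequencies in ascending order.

fs/2 = 29 Hz.
96 Hz mod fs = 38 Hz.
38 Hz > fs/2 = 29 Hz, folds to fs − 38 Hz = 20 Hz.
164 Hz mod fs = 48 Hz.
48 Hz > fs/2 = 29 Hz, folds to fs − 48 Hz = 10 Hz.
110 Hz mod fs = 52 Hz.
52 Hz > fs/2 = 29 Hz, folds to fs − 52 Hz = 6 Hz.
126 Hz mod fs = 10 Hz.
10 Hz ≤ fs/2 = 29 Hz, appears at 10 Hz.
90 Hz mod fs = 32 Hz.
32 Hz > fs/2 = 29 Hz, folds to fs − 32 Hz = 26 Hz.
126 Hz and 164 Hz both map to 10 Hz.

126 Hz, 164 Hz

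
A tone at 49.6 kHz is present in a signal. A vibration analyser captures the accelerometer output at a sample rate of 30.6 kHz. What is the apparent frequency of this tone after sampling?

11.6 kHz

49.6 kHz mod fs = 19 kHz.
19 kHz > fs/2 = 15.3 kHz, folds to fs − 19 kHz = 11.6 kHz.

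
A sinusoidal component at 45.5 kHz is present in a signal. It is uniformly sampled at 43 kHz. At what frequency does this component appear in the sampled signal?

2.5 kHz

45.5 kHz mod fs = 2.5 kHz.
2.5 kHz ≤ fs/2 = 21.5 kHz, appears at 2.5 kHz.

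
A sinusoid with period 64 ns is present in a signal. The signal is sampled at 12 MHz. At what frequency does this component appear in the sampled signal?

3.625 MHz

T = 64 ns → f = 1/T = 15.625 MHz.
15.625 MHz mod fs = 3.625 MHz.
3.625 MHz ≤ fs/2 = 6 MHz, appears at 3.625 MHz.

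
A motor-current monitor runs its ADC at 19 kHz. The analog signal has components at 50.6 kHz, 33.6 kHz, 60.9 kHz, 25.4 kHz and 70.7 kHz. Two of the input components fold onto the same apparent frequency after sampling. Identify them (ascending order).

25.4 kHz, 50.6 kHz

fs/2 = 9.5 kHz.
50.6 kHz mod fs = 12.6 kHz.
12.6 kHz > fs/2 = 9.5 kHz, folds to fs − 12.6 kHz = 6.4 kHz.
33.6 kHz mod fs = 14.6 kHz.
14.6 kHz > fs/2 = 9.5 kHz, folds to fs − 14.6 kHz = 4.4 kHz.
60.9 kHz mod fs = 3.9 kHz.
3.9 kHz ≤ fs/2 = 9.5 kHz, appears at 3.9 kHz.
25.4 kHz mod fs = 6.4 kHz.
6.4 kHz ≤ fs/2 = 9.5 kHz, appears at 6.4 kHz.
70.7 kHz mod fs = 13.7 kHz.
13.7 kHz > fs/2 = 9.5 kHz, folds to fs − 13.7 kHz = 5.3 kHz.
25.4 kHz and 50.6 kHz both map to 6.4 kHz.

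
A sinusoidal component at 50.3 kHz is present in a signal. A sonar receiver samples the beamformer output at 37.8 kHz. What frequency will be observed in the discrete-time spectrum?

50.3 kHz mod fs = 12.5 kHz.
12.5 kHz ≤ fs/2 = 18.9 kHz, appears at 12.5 kHz.

12.5 kHz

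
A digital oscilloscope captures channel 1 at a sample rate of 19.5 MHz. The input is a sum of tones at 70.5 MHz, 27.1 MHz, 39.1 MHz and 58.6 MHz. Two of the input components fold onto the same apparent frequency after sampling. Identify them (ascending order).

39.1 MHz, 58.6 MHz

fs/2 = 9.75 MHz.
70.5 MHz mod fs = 12 MHz.
12 MHz > fs/2 = 9.75 MHz, folds to fs − 12 MHz = 7.5 MHz.
27.1 MHz mod fs = 7.6 MHz.
7.6 MHz ≤ fs/2 = 9.75 MHz, appears at 7.6 MHz.
39.1 MHz mod fs = 0.1 MHz.
0.1 MHz ≤ fs/2 = 9.75 MHz, appears at 0.1 MHz.
58.6 MHz mod fs = 0.1 MHz.
0.1 MHz ≤ fs/2 = 9.75 MHz, appears at 0.1 MHz.
39.1 MHz and 58.6 MHz both map to 0.1 MHz.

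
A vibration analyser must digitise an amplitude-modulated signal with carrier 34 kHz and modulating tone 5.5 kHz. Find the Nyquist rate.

AM sidebands sit at fc ± fm = 28.5 kHz and 39.5 kHz.
Highest-frequency component: 39.5 kHz.
Nyquist rate = 2 × 39.5 kHz = 79 kHz.

79 kHz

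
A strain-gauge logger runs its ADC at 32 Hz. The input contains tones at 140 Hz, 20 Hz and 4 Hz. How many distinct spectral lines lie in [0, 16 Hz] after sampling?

fs/2 = 16 Hz.
140 Hz mod fs = 12 Hz.
12 Hz ≤ fs/2 = 16 Hz, appears at 12 Hz.
20 Hz > fs/2 = 16 Hz, folds to fs − 20 Hz = 12 Hz.
4 Hz ≤ fs/2 = 16 Hz, passes unchanged.
Distinct values: {4 Hz, 12 Hz} → 2.

2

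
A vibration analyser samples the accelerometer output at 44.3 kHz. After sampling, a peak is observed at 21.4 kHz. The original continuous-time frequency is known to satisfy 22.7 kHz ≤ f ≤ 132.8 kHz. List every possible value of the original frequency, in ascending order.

Frequencies that alias to 21.4 kHz are k·fs ± 21.4 kHz for integer k ≥ 0.
k=0: 21.4 kHz.
k=1: 22.9 kHz, 65.7 kHz.
k=2: 67.2 kHz, 110 kHz.
k=3: 111.5 kHz, 154.3 kHz.
k=4: 155.8 kHz, 198.6 kHz.
Within [22.7 kHz, 132.8 kHz]: 22.9 kHz, 65.7 kHz, 67.2 kHz, 110 kHz, 111.5 kHz.

22.9 kHz, 65.7 kHz, 67.2 kHz, 110 kHz, 111.5 kHz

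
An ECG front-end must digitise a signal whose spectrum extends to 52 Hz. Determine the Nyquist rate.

Nyquist rate = 2 × 52 Hz = 104 Hz.

104 Hz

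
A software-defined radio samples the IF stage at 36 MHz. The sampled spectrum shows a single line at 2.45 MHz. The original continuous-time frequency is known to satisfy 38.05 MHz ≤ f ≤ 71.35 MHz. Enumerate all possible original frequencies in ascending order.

38.45 MHz, 69.55 MHz

Frequencies that alias to 2.45 MHz are k·fs ± 2.45 MHz for integer k ≥ 0.
k=0: 2.45 MHz.
k=1: 33.55 MHz, 38.45 MHz.
k=2: 69.55 MHz, 74.45 MHz.
k=3: 105.55 MHz, 110.45 MHz.
Within [38.05 MHz, 71.35 MHz]: 38.45 MHz, 69.55 MHz.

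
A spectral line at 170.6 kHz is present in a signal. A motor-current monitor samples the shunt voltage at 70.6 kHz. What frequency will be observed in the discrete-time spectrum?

170.6 kHz mod fs = 29.4 kHz.
29.4 kHz ≤ fs/2 = 35.3 kHz, appears at 29.4 kHz.

29.4 kHz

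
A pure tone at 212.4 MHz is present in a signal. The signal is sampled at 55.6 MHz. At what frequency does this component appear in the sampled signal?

212.4 MHz mod fs = 45.6 MHz.
45.6 MHz > fs/2 = 27.8 MHz, folds to fs − 45.6 MHz = 10 MHz.

10 MHz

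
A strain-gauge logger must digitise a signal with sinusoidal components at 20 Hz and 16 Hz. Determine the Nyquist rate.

40 Hz

Highest-frequency component: 20 Hz.
Nyquist rate = 2 × 20 Hz = 40 Hz.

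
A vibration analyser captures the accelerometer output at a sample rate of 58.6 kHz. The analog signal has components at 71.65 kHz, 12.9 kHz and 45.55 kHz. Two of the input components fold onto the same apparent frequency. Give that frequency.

13.05 kHz

fs/2 = 29.3 kHz.
71.65 kHz mod fs = 13.05 kHz.
13.05 kHz ≤ fs/2 = 29.3 kHz, appears at 13.05 kHz.
12.9 kHz ≤ fs/2 = 29.3 kHz, passes unchanged.
45.55 kHz > fs/2 = 29.3 kHz, folds to fs − 45.55 kHz = 13.05 kHz.
45.55 kHz and 71.65 kHz both map to 13.05 kHz.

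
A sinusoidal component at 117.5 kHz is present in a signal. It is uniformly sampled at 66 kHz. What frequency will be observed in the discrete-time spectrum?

14.5 kHz

117.5 kHz mod fs = 51.5 kHz.
51.5 kHz > fs/2 = 33 kHz, folds to fs − 51.5 kHz = 14.5 kHz.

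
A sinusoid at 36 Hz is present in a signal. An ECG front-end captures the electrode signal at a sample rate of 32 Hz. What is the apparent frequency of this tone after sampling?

4 Hz

36 Hz mod fs = 4 Hz.
4 Hz ≤ fs/2 = 16 Hz, appears at 4 Hz.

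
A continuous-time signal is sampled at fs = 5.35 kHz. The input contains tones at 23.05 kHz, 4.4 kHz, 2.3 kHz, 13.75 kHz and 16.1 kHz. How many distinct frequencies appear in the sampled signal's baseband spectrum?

4

fs/2 = 2.675 kHz.
23.05 kHz mod fs = 1.65 kHz.
1.65 kHz ≤ fs/2 = 2.675 kHz, appears at 1.65 kHz.
4.4 kHz > fs/2 = 2.675 kHz, folds to fs − 4.4 kHz = 0.95 kHz.
2.3 kHz ≤ fs/2 = 2.675 kHz, passes unchanged.
13.75 kHz mod fs = 3.05 kHz.
3.05 kHz > fs/2 = 2.675 kHz, folds to fs − 3.05 kHz = 2.3 kHz.
16.1 kHz mod fs = 0.05 kHz.
0.05 kHz ≤ fs/2 = 2.675 kHz, appears at 0.05 kHz.
Distinct values: {0.05 kHz, 0.95 kHz, 1.65 kHz, 2.3 kHz} → 4.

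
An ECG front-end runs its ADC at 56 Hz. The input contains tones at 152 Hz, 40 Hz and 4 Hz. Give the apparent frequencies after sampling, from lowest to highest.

4 Hz, 16 Hz

fs/2 = 28 Hz.
152 Hz mod fs = 40 Hz.
40 Hz > fs/2 = 28 Hz, folds to fs − 40 Hz = 16 Hz.
40 Hz > fs/2 = 28 Hz, folds to fs − 40 Hz = 16 Hz.
4 Hz ≤ fs/2 = 28 Hz, passes unchanged.
Distinct values: {4 Hz, 16 Hz}.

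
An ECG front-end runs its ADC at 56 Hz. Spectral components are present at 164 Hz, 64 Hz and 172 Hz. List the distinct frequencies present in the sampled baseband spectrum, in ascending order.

4 Hz, 8 Hz

fs/2 = 28 Hz.
164 Hz mod fs = 52 Hz.
52 Hz > fs/2 = 28 Hz, folds to fs − 52 Hz = 4 Hz.
64 Hz mod fs = 8 Hz.
8 Hz ≤ fs/2 = 28 Hz, appears at 8 Hz.
172 Hz mod fs = 4 Hz.
4 Hz ≤ fs/2 = 28 Hz, appears at 4 Hz.
Distinct values: {4 Hz, 8 Hz}.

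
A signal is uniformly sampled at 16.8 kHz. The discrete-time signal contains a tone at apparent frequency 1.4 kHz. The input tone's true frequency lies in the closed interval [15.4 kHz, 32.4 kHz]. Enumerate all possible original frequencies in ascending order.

15.4 kHz, 18.2 kHz, 32.2 kHz

Frequencies that alias to 1.4 kHz are k·fs ± 1.4 kHz for integer k ≥ 0.
k=0: 1.4 kHz.
k=1: 15.4 kHz, 18.2 kHz.
k=2: 32.2 kHz, 35 kHz.
k=3: 49 kHz, 51.8 kHz.
Within [15.4 kHz, 32.4 kHz]: 15.4 kHz, 18.2 kHz, 32.2 kHz.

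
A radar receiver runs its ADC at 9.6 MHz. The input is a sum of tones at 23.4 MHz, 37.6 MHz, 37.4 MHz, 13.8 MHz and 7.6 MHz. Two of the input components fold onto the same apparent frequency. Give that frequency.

fs/2 = 4.8 MHz.
23.4 MHz mod fs = 4.2 MHz.
4.2 MHz ≤ fs/2 = 4.8 MHz, appears at 4.2 MHz.
37.6 MHz mod fs = 8.8 MHz.
8.8 MHz > fs/2 = 4.8 MHz, folds to fs − 8.8 MHz = 0.8 MHz.
37.4 MHz mod fs = 8.6 MHz.
8.6 MHz > fs/2 = 4.8 MHz, folds to fs − 8.6 MHz = 1 MHz.
13.8 MHz mod fs = 4.2 MHz.
4.2 MHz ≤ fs/2 = 4.8 MHz, appears at 4.2 MHz.
7.6 MHz > fs/2 = 4.8 MHz, folds to fs − 7.6 MHz = 2 MHz.
13.8 MHz and 23.4 MHz both map to 4.2 MHz.

4.2 MHz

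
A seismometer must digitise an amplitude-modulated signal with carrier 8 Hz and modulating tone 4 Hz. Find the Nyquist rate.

AM sidebands sit at fc ± fm = 4 Hz and 12 Hz.
Highest-frequency component: 12 Hz.
Nyquist rate = 2 × 12 Hz = 24 Hz.

24 Hz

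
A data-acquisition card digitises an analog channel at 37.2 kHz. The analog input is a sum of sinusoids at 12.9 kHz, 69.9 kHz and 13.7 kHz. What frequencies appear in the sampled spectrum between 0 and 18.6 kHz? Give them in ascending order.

fs/2 = 18.6 kHz.
12.9 kHz ≤ fs/2 = 18.6 kHz, passes unchanged.
69.9 kHz mod fs = 32.7 kHz.
32.7 kHz > fs/2 = 18.6 kHz, folds to fs − 32.7 kHz = 4.5 kHz.
13.7 kHz ≤ fs/2 = 18.6 kHz, passes unchanged.
Distinct values: {4.5 kHz, 12.9 kHz, 13.7 kHz}.

4.5 kHz, 12.9 kHz, 13.7 kHz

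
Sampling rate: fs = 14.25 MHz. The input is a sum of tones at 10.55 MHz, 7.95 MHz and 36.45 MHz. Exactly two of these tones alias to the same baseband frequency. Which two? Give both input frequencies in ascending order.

fs/2 = 7.125 MHz.
10.55 MHz > fs/2 = 7.125 MHz, folds to fs − 10.55 MHz = 3.7 MHz.
7.95 MHz > fs/2 = 7.125 MHz, folds to fs − 7.95 MHz = 6.3 MHz.
36.45 MHz mod fs = 7.95 MHz.
7.95 MHz > fs/2 = 7.125 MHz, folds to fs − 7.95 MHz = 6.3 MHz.
7.95 MHz and 36.45 MHz both map to 6.3 MHz.

7.95 MHz, 36.45 MHz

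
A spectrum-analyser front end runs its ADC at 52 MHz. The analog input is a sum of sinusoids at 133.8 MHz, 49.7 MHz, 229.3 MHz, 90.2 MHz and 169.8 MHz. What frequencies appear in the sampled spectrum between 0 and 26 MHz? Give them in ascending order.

2.3 MHz, 13.8 MHz, 21.3 MHz, 22.2 MHz

fs/2 = 26 MHz.
133.8 MHz mod fs = 29.8 MHz.
29.8 MHz > fs/2 = 26 MHz, folds to fs − 29.8 MHz = 22.2 MHz.
49.7 MHz > fs/2 = 26 MHz, folds to fs − 49.7 MHz = 2.3 MHz.
229.3 MHz mod fs = 21.3 MHz.
21.3 MHz ≤ fs/2 = 26 MHz, appears at 21.3 MHz.
90.2 MHz mod fs = 38.2 MHz.
38.2 MHz > fs/2 = 26 MHz, folds to fs − 38.2 MHz = 13.8 MHz.
169.8 MHz mod fs = 13.8 MHz.
13.8 MHz ≤ fs/2 = 26 MHz, appears at 13.8 MHz.
Distinct values: {2.3 MHz, 13.8 MHz, 21.3 MHz, 22.2 MHz}.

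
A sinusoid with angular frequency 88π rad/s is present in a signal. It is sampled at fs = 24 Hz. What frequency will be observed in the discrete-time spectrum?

4 Hz

ω = 88π rad/s → f = ω/(2π) = 44 Hz.
44 Hz mod fs = 20 Hz.
20 Hz > fs/2 = 12 Hz, folds to fs − 20 Hz = 4 Hz.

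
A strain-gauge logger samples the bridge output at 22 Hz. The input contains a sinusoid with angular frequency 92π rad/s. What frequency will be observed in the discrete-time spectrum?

ω = 92π rad/s → f = ω/(2π) = 46 Hz.
46 Hz mod fs = 2 Hz.
2 Hz ≤ fs/2 = 11 Hz, appears at 2 Hz.

2 Hz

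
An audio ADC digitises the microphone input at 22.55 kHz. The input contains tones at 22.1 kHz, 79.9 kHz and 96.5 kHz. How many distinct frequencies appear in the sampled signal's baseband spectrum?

3

fs/2 = 11.275 kHz.
22.1 kHz > fs/2 = 11.275 kHz, folds to fs − 22.1 kHz = 0.45 kHz.
79.9 kHz mod fs = 12.25 kHz.
12.25 kHz > fs/2 = 11.275 kHz, folds to fs − 12.25 kHz = 10.3 kHz.
96.5 kHz mod fs = 6.3 kHz.
6.3 kHz ≤ fs/2 = 11.275 kHz, appears at 6.3 kHz.
Distinct values: {0.45 kHz, 6.3 kHz, 10.3 kHz} → 3.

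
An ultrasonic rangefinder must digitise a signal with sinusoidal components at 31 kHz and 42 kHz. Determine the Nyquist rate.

Highest-frequency component: 42 kHz.
Nyquist rate = 2 × 42 kHz = 84 kHz.

84 kHz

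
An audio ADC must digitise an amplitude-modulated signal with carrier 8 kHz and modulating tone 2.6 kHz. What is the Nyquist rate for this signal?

21.2 kHz

AM sidebands sit at fc ± fm = 5.4 kHz and 10.6 kHz.
Highest-frequency component: 10.6 kHz.
Nyquist rate = 2 × 10.6 kHz = 21.2 kHz.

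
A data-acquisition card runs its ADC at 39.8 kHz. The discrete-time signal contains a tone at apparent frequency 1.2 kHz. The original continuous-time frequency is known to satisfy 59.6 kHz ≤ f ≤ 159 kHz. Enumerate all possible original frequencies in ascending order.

78.4 kHz, 80.8 kHz, 118.2 kHz, 120.6 kHz, 158 kHz

Frequencies that alias to 1.2 kHz are k·fs ± 1.2 kHz for integer k ≥ 0.
k=0: 1.2 kHz.
k=1: 38.6 kHz, 41 kHz.
k=2: 78.4 kHz, 80.8 kHz.
k=3: 118.2 kHz, 120.6 kHz.
k=4: 158 kHz, 160.4 kHz.
k=5: 197.8 kHz, 200.2 kHz.
Within [59.6 kHz, 159 kHz]: 78.4 kHz, 80.8 kHz, 118.2 kHz, 120.6 kHz, 158 kHz.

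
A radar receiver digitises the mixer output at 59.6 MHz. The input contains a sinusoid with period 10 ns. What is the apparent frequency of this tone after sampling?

T = 10 ns → f = 1/T = 100 MHz.
100 MHz mod fs = 40.4 MHz.
40.4 MHz > fs/2 = 29.8 MHz, folds to fs − 40.4 MHz = 19.2 MHz.

19.2 MHz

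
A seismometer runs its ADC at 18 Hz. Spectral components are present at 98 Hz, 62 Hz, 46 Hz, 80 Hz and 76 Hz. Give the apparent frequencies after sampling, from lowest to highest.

fs/2 = 9 Hz.
98 Hz mod fs = 8 Hz.
8 Hz ≤ fs/2 = 9 Hz, appears at 8 Hz.
62 Hz mod fs = 8 Hz.
8 Hz ≤ fs/2 = 9 Hz, appears at 8 Hz.
46 Hz mod fs = 10 Hz.
10 Hz > fs/2 = 9 Hz, folds to fs − 10 Hz = 8 Hz.
80 Hz mod fs = 8 Hz.
8 Hz ≤ fs/2 = 9 Hz, appears at 8 Hz.
76 Hz mod fs = 4 Hz.
4 Hz ≤ fs/2 = 9 Hz, appears at 4 Hz.
Distinct values: {4 Hz, 8 Hz}.

4 Hz, 8 Hz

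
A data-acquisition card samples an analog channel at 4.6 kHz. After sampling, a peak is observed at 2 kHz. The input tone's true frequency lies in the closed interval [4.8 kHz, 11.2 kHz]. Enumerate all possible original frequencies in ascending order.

Frequencies that alias to 2 kHz are k·fs ± 2 kHz for integer k ≥ 0.
k=0: 2 kHz.
k=1: 2.6 kHz, 6.6 kHz.
k=2: 7.2 kHz, 11.2 kHz.
k=3: 11.8 kHz, 15.8 kHz.
Within [4.8 kHz, 11.2 kHz]: 6.6 kHz, 7.2 kHz, 11.2 kHz.

6.6 kHz, 7.2 kHz, 11.2 kHz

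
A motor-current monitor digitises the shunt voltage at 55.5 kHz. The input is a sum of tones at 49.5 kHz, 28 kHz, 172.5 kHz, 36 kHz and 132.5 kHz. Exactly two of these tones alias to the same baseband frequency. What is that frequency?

fs/2 = 27.75 kHz.
49.5 kHz > fs/2 = 27.75 kHz, folds to fs − 49.5 kHz = 6 kHz.
28 kHz > fs/2 = 27.75 kHz, folds to fs − 28 kHz = 27.5 kHz.
172.5 kHz mod fs = 6 kHz.
6 kHz ≤ fs/2 = 27.75 kHz, appears at 6 kHz.
36 kHz > fs/2 = 27.75 kHz, folds to fs − 36 kHz = 19.5 kHz.
132.5 kHz mod fs = 21.5 kHz.
21.5 kHz ≤ fs/2 = 27.75 kHz, appears at 21.5 kHz.
49.5 kHz and 172.5 kHz both map to 6 kHz.

6 kHz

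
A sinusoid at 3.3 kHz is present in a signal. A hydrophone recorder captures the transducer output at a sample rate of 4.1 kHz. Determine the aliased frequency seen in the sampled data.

0.8 kHz

3.3 kHz > fs/2 = 2.05 kHz, folds to fs − 3.3 kHz = 0.8 kHz.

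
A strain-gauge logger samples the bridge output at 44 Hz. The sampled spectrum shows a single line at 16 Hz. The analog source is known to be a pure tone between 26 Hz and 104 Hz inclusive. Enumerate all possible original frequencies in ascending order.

Frequencies that alias to 16 Hz are k·fs ± 16 Hz for integer k ≥ 0.
k=0: 16 Hz.
k=1: 28 Hz, 60 Hz.
k=2: 72 Hz, 104 Hz.
k=3: 116 Hz, 148 Hz.
Within [26 Hz, 104 Hz]: 28 Hz, 60 Hz, 72 Hz, 104 Hz.

28 Hz, 60 Hz, 72 Hz, 104 Hz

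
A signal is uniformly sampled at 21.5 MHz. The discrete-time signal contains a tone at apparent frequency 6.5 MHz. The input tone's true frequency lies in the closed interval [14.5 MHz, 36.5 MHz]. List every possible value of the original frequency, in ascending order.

Frequencies that alias to 6.5 MHz are k·fs ± 6.5 MHz for integer k ≥ 0.
k=0: 6.5 MHz.
k=1: 15 MHz, 28 MHz.
k=2: 36.5 MHz, 49.5 MHz.
k=3: 58 MHz, 71 MHz.
Within [14.5 MHz, 36.5 MHz]: 15 MHz, 28 MHz, 36.5 MHz.

15 MHz, 28 MHz, 36.5 MHz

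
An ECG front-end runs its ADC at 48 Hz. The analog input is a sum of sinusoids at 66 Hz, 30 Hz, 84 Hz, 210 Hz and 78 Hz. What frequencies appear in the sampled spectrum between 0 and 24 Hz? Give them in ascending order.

12 Hz, 18 Hz

fs/2 = 24 Hz.
66 Hz mod fs = 18 Hz.
18 Hz ≤ fs/2 = 24 Hz, appears at 18 Hz.
30 Hz > fs/2 = 24 Hz, folds to fs − 30 Hz = 18 Hz.
84 Hz mod fs = 36 Hz.
36 Hz > fs/2 = 24 Hz, folds to fs − 36 Hz = 12 Hz.
210 Hz mod fs = 18 Hz.
18 Hz ≤ fs/2 = 24 Hz, appears at 18 Hz.
78 Hz mod fs = 30 Hz.
30 Hz > fs/2 = 24 Hz, folds to fs − 30 Hz = 18 Hz.
Distinct values: {12 Hz, 18 Hz}.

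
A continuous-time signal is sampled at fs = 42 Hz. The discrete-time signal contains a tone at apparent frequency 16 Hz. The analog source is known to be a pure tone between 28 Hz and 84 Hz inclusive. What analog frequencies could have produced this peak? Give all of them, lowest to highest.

58 Hz, 68 Hz

Frequencies that alias to 16 Hz are k·fs ± 16 Hz for integer k ≥ 0.
k=0: 16 Hz.
k=1: 26 Hz, 58 Hz.
k=2: 68 Hz, 100 Hz.
k=3: 110 Hz, 142 Hz.
Within [28 Hz, 84 Hz]: 58 Hz, 68 Hz.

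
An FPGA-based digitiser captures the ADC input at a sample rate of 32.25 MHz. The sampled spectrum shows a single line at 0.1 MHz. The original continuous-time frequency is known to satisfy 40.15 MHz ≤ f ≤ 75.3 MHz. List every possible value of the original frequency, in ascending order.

Frequencies that alias to 0.1 MHz are k·fs ± 0.1 MHz for integer k ≥ 0.
k=0: 0.1 MHz.
k=1: 32.15 MHz, 32.35 MHz.
k=2: 64.4 MHz, 64.6 MHz.
k=3: 96.65 MHz, 96.85 MHz.
Within [40.15 MHz, 75.3 MHz]: 64.4 MHz, 64.6 MHz.

64.4 MHz, 64.6 MHz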